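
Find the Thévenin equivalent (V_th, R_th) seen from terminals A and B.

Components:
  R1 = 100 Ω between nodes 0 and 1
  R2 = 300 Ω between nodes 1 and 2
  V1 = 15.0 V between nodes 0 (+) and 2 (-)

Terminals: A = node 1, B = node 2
Step 1 — V_th is the open-circuit voltage V_A - V_B (nothing connected across the terminals).
Nodal analysis, taking node 2 as the 0 V reference.
Source V1 fixes V_0 = 15 V.
KCL at each unknown node (sum of currents leaving = 0; resistances in Ω):
  Node 1: (V_1 - 15)/100 + (V_1 - 0)/300 = 0
Collecting terms: 0.01333 × V_1 = 0.15  =>  V_1 = 11.25 V
V_th = V_1 - V_2 = 11.25 - 0 = 11.25 V
Step 2 — R_th: zero the source — replace V1 by a short circuit (node 2 merges into node 0) — and find the resistance seen between A (node 1) and B (node 0).
Reduce the network between node 1 (A) and node 0 (B) by series/parallel combination:
  Rp1 = R1 ‖ R2 (parallel, both between nodes 0 and 1) = 1/(1/100 + 1/300) = 75 Ω
R_th = 75 Ω

Final answer: V_th = 11.25 V, R_th = 75 Ω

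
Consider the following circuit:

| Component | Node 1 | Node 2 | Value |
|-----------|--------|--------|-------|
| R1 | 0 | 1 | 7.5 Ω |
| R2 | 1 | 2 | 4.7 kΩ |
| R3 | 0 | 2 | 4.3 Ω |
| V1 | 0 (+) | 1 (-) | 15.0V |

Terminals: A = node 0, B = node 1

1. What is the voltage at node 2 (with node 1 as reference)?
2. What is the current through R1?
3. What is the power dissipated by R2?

Nodal analysis, taking node 1 as the 0 V reference.
Source V1 fixes V_0 = 15 V.
KCL at each unknown node (sum of currents leaving = 0; resistances in Ω):
  Node 2: (V_2 - 0)/4700 + (V_2 - 15)/4.3 = 0
Collecting terms: 0.2328 × V_2 = 3.488  =>  V_2 = 14.99 V
Part 1:
  Read off the nodal solution: V_2 = 14.99 V
Part 2:
  I_R1 = (V_0 - V_1)/R1 = (15 - 0)/7.5 = 2 A
  Magnitude: I_R1 = 2 A
Part 3:
  I_R2 = (V_1 - V_2)/R2 = (0 - 14.99)/4700 = -0.003189 A
  P_R2 = I_R2² × R2 = (-0.003189)² × 4700 = 0.04778 W

Final answers:
1. V_2 = 14.99 V
2. I_R1 = 2 A
3. P_R2 = 0.04778 W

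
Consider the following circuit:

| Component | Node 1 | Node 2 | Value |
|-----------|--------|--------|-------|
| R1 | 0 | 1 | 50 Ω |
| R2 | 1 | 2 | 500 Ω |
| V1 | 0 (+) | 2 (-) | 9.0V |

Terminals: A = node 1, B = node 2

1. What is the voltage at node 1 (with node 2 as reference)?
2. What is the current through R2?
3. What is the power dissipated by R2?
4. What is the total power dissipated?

Nodal analysis, taking node 2 as the 0 V reference.
Source V1 fixes V_0 = 9 V.
KCL at each unknown node (sum of currents leaving = 0; resistances in Ω):
  Node 1: (V_1 - 9)/50 + (V_1 - 0)/500 = 0
Collecting terms: 0.022 × V_1 = 0.18  =>  V_1 = 8.182 V
Part 1:
  Read off the nodal solution: V_1 = 8.182 V
Part 2:
  I_R2 = (V_1 - V_2)/R2 = (8.182 - 0)/500 = 0.01636 A
  Magnitude: I_R2 = 0.01636 A
Part 3:
  I_R2 = (V_1 - V_2)/R2 = (8.182 - 0)/500 = 0.01636 A
  P_R2 = I_R2² × R2 = (0.01636)² × 500 = 0.1339 W
Part 4:
  Power in each resistor, P = (ΔV)²/R:
    P_R1 = (9 - 8.182)²/50 = 0.01339 W
    P_R2 = (8.182 - 0)²/500 = 0.1339 W
  P_total = P_R1 + P_R2 = 0.1473 W

Final answers:
1. V_1 = 8.182 V
2. I_R2 = 0.01636 A
3. P_R2 = 0.1339 W
4. P_total = 0.1473 W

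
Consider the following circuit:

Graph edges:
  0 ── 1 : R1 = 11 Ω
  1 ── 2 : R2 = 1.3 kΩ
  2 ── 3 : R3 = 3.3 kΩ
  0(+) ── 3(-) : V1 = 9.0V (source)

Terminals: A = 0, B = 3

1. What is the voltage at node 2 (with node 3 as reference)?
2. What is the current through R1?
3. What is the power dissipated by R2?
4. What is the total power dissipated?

Nodal analysis, taking node 3 as the 0 V reference.
Source V1 fixes V_0 = 9 V.
KCL at each unknown node (sum of currents leaving = 0; resistances in Ω):
  Node 1: (V_1 - 9)/11 + (V_1 - V_2)/1300 = 0
  Node 2: (V_2 - V_1)/1300 + (V_2 - 0)/3300 = 0
Collecting terms (coefficients in siemens):
  0.09168·V_1 - 0.0007692·V_2 = 0.8182
  0.001072·V_2 - 0.0007692·V_1 = 0
Determinant D = (0.09168)(0.001072) - (-0.0007692)(-0.0007692) = 0.00009771
V_1 = [(0.8182)(0.001072) - (-0.0007692)(0)]/D = 8.979 V
V_2 = [(0.09168)(0) - (0.8182)(-0.0007692)]/D = 6.441 V
Part 1:
  Read off the nodal solution: V_2 = 6.441 V
Part 2:
  I_R1 = (V_0 - V_1)/R1 = (9 - 8.979)/11 = 0.001952 A
  Magnitude: I_R1 = 0.001952 A
Part 3:
  I_R2 = (V_1 - V_2)/R2 = (8.979 - 6.441)/1300 = 0.001952 A
  P_R2 = I_R2² × R2 = (0.001952)² × 1300 = 0.004953 W
Part 4:
  Power in each resistor, P = (ΔV)²/R:
    P_R1 = (9 - 8.979)²/11 = 0.00004191 W
    P_R2 = (8.979 - 6.441)²/1300 = 0.004953 W
    P_R3 = (6.441 - 0)²/3300 = 0.01257 W
  P_total = P_R1 + P_R2 + P_R3 = 0.01757 W

Final answers:
1. V_2 = 6.441 V
2. I_R1 = 0.001952 A
3. P_R2 = 0.004953 W
4. P_total = 0.01757 W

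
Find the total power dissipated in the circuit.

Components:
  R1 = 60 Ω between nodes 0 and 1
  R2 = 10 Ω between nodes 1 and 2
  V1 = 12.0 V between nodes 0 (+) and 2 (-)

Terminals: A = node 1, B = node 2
Nodal analysis, taking node 2 as the 0 V reference.
Source V1 fixes V_0 = 12 V.
KCL at each unknown node (sum of currents leaving = 0; resistances in Ω):
  Node 1: (V_1 - 12)/60 + (V_1 - 0)/10 = 0
Collecting terms: 0.1167 × V_1 = 0.2  =>  V_1 = 1.714 V
Power in each resistor, P = (ΔV)²/R:
  P_R1 = (12 - 1.714)²/60 = 1.763 W
  P_R2 = (1.714 - 0)²/10 = 0.2939 W
P_total = P_R1 + P_R2 = 2.057 W

Final answer: 2.057 W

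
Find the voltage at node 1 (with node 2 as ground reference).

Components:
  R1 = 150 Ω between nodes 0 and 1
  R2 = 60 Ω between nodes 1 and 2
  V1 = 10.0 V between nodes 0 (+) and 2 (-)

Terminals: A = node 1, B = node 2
Nodal analysis, taking node 2 as the 0 V reference.
Source V1 fixes V_0 = 10 V.
KCL at each unknown node (sum of currents leaving = 0; resistances in Ω):
  Node 1: (V_1 - 10)/150 + (V_1 - 0)/60 = 0
Collecting terms: 0.02333 × V_1 = 0.06667  =>  V_1 = 2.857 V
The requested potential is V_1 = 2.857 V.

Final answer: V_1 = 2.857 V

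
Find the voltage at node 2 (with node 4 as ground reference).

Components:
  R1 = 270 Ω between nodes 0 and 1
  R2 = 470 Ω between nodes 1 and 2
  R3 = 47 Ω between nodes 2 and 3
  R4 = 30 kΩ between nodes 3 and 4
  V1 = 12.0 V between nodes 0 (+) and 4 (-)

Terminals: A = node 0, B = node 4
Nodal analysis, taking node 4 as the 0 V reference.
Source V1 fixes V_0 = 12 V.
KCL at each unknown node (sum of currents leaving = 0; resistances in Ω):
  Node 1: (V_1 - 12)/270 + (V_1 - V_2)/470 = 0
  Node 2: (V_2 - V_1)/470 + (V_2 - V_3)/47 = 0
  Node 3: (V_3 - V_2)/47 + (V_3 - 0)/30000 = 0
Collecting terms (coefficients in siemens):
  0.005831·V_1 - 0.002128·V_2 = 0.04444
  0.0234·V_2 - 0.002128·V_1 - 0.02128·V_3 = 0
  0.02131·V_3 - 0.02128·V_2 = 0
Solving these 3 simultaneous equations (Gaussian elimination) gives:
  V_1 = 11.89 V, V_2 = 11.71 V, V_3 = 11.69 V
The requested potential is V_2 = 11.71 V.

Final answer: V_2 = 11.71 V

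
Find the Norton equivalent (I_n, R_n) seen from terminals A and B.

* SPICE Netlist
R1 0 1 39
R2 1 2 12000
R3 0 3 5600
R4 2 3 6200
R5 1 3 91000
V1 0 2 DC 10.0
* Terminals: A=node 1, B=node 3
Find the Thévenin equivalent first; then I_n = V_th/R_th and R_n = R_th.
Step 1 — V_th is the open-circuit voltage V_A - V_B (nothing connected across the terminals).
Nodal analysis, taking node 2 as the 0 V reference.
Source V1 fixes V_0 = 10 V.
KCL at each unknown node (sum of currents leaving = 0; resistances in Ω):
  Node 1: (V_1 - 10)/39 + (V_1 - 0)/12000 + (V_1 - V_3)/91000 = 0
  Node 3: (V_3 - 10)/5600 + (V_3 - 0)/6200 + (V_3 - V_1)/91000 = 0
Collecting terms (coefficients in siemens):
  0.02574·V_1 - 0.00001099·V_3 = 0.2564
  0.0003509·V_3 - 0.00001099·V_1 = 0.001786
Determinant D = (0.02574)(0.0003509) - (-0.00001099)(-0.00001099) = 0.000009029
V_1 = [(0.2564)(0.0003509) - (-0.00001099)(0.001786)]/D = 9.966 V
V_3 = [(0.02574)(0.001786) - (0.2564)(-0.00001099)]/D = 5.402 V
V_th = V_1 - V_3 = 9.966 - 5.402 = 4.564 V
Step 2 — R_th: zero the source — replace V1 by a short circuit (node 2 merges into node 0) — and find the resistance seen between A (node 1) and B (node 3).
Reduce the network between node 1 (A) and node 3 (B) by series/parallel combination:
  Rp1 = R1 ‖ R2 (parallel, both between nodes 0 and 1) = 1/(1/39 + 1/12000) = 38.87 Ω
  Rp2 = R3 ‖ R4 (parallel, both between nodes 0 and 3) = 1/(1/5600 + 1/6200) = 2942 Ω
  Rs1 = Rp1 + Rp2 (series, joined only at node 0) = 38.87 + 2942 = 2981 Ω
  Rp3 = R5 ‖ Rs1 (parallel, both between nodes 1 and 3) = 1/(1/91000 + 1/2981) = 2887 Ω
R_th = 2.887 kΩ
I_n = V_th/R_th = 4.564/2887 = 0.001581 A, and R_n = R_th = 2.887 kΩ

Final answer: I_n = 0.001581 A, R_n = 2.887 kΩ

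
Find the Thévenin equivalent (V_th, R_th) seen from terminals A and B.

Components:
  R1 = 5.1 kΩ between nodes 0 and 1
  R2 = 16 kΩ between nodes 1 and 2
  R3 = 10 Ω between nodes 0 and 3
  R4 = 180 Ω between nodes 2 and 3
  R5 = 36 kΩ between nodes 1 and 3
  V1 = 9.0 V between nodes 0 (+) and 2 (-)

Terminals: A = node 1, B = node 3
Step 1 — V_th is the open-circuit voltage V_A - V_B (nothing connected across the terminals).
Nodal analysis, taking node 2 as the 0 V reference.
Source V1 fixes V_0 = 9 V.
KCL at each unknown node (sum of currents leaving = 0; resistances in Ω):
  Node 1: (V_1 - 9)/5100 + (V_1 - 0)/16000 + (V_1 - V_3)/36000 = 0
  Node 3: (V_3 - 9)/10 + (V_3 - 0)/180 + (V_3 - V_1)/36000 = 0
Collecting terms (coefficients in siemens):
  0.0002864·V_1 - 0.00002778·V_3 = 0.001765
  0.1056·V_3 - 0.00002778·V_1 = 0.9
Determinant D = (0.0002864)(0.1056) - (-0.00002778)(-0.00002778) = 0.00003023
V_1 = [(0.001765)(0.1056) - (-0.00002778)(0.9)]/D = 6.99 V
V_3 = [(0.0002864)(0.9) - (0.001765)(-0.00002778)]/D = 8.526 V
V_th = V_1 - V_3 = 6.99 - 8.526 = -1.536 V
Step 2 — R_th: zero the source — replace V1 by a short circuit (node 2 merges into node 0) — and find the resistance seen between A (node 1) and B (node 3).
Reduce the network between node 1 (A) and node 3 (B) by series/parallel combination:
  Rp1 = R1 ‖ R2 (parallel, both between nodes 0 and 1) = 1/(1/5100 + 1/16000) = 3867 Ω
  Rp2 = R3 ‖ R4 (parallel, both between nodes 0 and 3) = 1/(1/10 + 1/180) = 9.474 Ω
  Rs1 = Rp1 + Rp2 (series, joined only at node 0) = 3867 + 9.474 = 3877 Ω
  Rp3 = R5 ‖ Rs1 (parallel, both between nodes 1 and 3) = 1/(1/36000 + 1/3877) = 3500 Ω
R_th = 3.5 kΩ

Final answer: V_th = -1.536 V, R_th = 3.5 kΩ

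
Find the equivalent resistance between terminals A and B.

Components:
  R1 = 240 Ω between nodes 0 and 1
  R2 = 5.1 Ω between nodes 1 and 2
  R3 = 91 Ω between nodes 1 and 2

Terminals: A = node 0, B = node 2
Reduce the network between node 0 (A) and node 2 (B) by series/parallel combination:
  Rp1 = R2 ‖ R3 (parallel, both between nodes 1 and 2) = 1/(1/5.1 + 1/91) = 4.829 Ω
  Rs1 = R1 + Rp1 (series, joined only at node 1) = 240 + 4.829 = 244.8 Ω
R_eq = 244.8 Ω

Final answer: 244.8 Ω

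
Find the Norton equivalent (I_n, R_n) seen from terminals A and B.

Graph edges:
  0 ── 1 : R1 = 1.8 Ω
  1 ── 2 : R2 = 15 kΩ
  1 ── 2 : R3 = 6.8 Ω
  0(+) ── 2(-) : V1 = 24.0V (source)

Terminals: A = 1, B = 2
Find the Thévenin equivalent first; then I_n = V_th/R_th and R_n = R_th.
Step 1 — V_th is the open-circuit voltage V_A - V_B (nothing connected across the terminals).
Nodal analysis, taking node 2 as the 0 V reference.
Source V1 fixes V_0 = 24 V.
KCL at each unknown node (sum of currents leaving = 0; resistances in Ω):
  Node 1: (V_1 - 24)/1.8 + (V_1 - 0)/15000 + (V_1 - 0)/6.8 = 0
Collecting terms: 0.7027 × V_1 = 13.33  =>  V_1 = 18.97 V
V_th = V_1 - V_2 = 18.97 - 0 = 18.97 V
Step 2 — R_th: zero the source — replace V1 by a short circuit (node 2 merges into node 0) — and find the resistance seen between A (node 1) and B (node 0).
Reduce the network between node 1 (A) and node 0 (B) by series/parallel combination:
  Rp1 = R1 ‖ R2 ‖ R3 (parallel, all between nodes 0 and 1) = 1/(1/1.8 + 1/15000 + 1/6.8) = 1.423 Ω
R_th = 1.423 Ω
I_n = V_th/R_th = 18.97/1.423 = 13.33 A, and R_n = R_th = 1.423 Ω

Final answer: I_n = 13.33 A, R_n = 1.423 Ω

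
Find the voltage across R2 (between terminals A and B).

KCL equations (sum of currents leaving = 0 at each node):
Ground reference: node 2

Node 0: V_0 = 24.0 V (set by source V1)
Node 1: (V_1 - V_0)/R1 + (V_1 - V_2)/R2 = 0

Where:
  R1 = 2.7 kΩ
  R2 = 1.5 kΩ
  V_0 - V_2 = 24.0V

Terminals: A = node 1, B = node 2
R1 and R2 are in series across V1 (node 0 → node 1 → node 2), and the output A–B is taken across R2, so this is a voltage divider.
Series current: I = V1/(R1 + R2) = 24/(2700 + 1500) = 24/4200 = 0.005714 A
V_R2 = I × R2 = V1 × R2/(R1 + R2) = 24 × 1500/4200 = 8.571 V

Final answer: 8.571 V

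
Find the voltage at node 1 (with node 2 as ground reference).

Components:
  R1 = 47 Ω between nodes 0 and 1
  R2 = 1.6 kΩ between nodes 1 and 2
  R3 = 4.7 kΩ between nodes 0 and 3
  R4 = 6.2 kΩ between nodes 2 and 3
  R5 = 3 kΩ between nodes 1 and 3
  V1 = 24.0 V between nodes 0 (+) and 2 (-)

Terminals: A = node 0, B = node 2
Nodal analysis, taking node 2 as the 0 V reference.
Source V1 fixes V_0 = 24 V.
KCL at each unknown node (sum of currents leaving = 0; resistances in Ω):
  Node 1: (V_1 - 24)/47 + (V_1 - 0)/1600 + (V_1 - V_3)/3000 = 0
  Node 3: (V_3 - 24)/4700 + (V_3 - 0)/6200 + (V_3 - V_1)/3000 = 0
Collecting terms (coefficients in siemens):
  0.02223·V_1 - 0.0003333·V_3 = 0.5106
  0.0007074·V_3 - 0.0003333·V_1 = 0.005106
Determinant D = (0.02223)(0.0007074) - (-0.0003333)(-0.0003333) = 0.00001562
V_1 = [(0.5106)(0.0007074) - (-0.0003333)(0.005106)]/D = 23.24 V
V_3 = [(0.02223)(0.005106) - (0.5106)(-0.0003333)]/D = 18.17 V
The requested potential is V_1 = 23.24 V.

Final answer: V_1 = 23.24 V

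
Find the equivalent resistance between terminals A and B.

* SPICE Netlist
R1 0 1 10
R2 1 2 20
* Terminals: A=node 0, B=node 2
Reduce the network between node 0 (A) and node 2 (B) by series/parallel combination:
  Rs1 = R1 + R2 (series, joined only at node 1) = 10 + 20 = 30 Ω
R_eq = 30 Ω

Final answer: 30 Ω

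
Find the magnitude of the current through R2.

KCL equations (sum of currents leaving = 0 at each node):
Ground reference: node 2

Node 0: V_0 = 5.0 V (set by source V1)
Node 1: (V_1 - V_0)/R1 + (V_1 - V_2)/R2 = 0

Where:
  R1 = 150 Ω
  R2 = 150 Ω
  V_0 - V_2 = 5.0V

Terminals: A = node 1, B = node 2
Nodal analysis, taking node 2 as the 0 V reference.
Source V1 fixes V_0 = 5 V.
KCL at each unknown node (sum of currents leaving = 0; resistances in Ω):
  Node 1: (V_1 - 5)/150 + (V_1 - 0)/150 = 0
Collecting terms: 0.01333 × V_1 = 0.03333  =>  V_1 = 2.5 V
I_R2 = (V_1 - V_2)/R2 = (2.5 - 0)/150 = 0.01667 A
|I_R2| = 0.01667 A

Final answer: |I_R2| = 0.01667 A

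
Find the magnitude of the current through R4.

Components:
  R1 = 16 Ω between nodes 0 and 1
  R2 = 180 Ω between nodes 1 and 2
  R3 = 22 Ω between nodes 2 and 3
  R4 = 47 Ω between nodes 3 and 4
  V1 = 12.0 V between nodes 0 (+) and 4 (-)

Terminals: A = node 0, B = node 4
Nodal analysis, taking node 4 as the 0 V reference.
Source V1 fixes V_0 = 12 V.
KCL at each unknown node (sum of currents leaving = 0; resistances in Ω):
  Node 1: (V_1 - 12)/16 + (V_1 - V_2)/180 = 0
  Node 2: (V_2 - V_1)/180 + (V_2 - V_3)/22 = 0
  Node 3: (V_3 - V_2)/22 + (V_3 - 0)/47 = 0
Collecting terms (coefficients in siemens):
  0.06806·V_1 - 0.005556·V_2 = 0.75
  0.05101·V_2 - 0.005556·V_1 - 0.04545·V_3 = 0
  0.06673·V_3 - 0.04545·V_2 = 0
Solving these 3 simultaneous equations (Gaussian elimination) gives:
  V_1 = 11.28 V, V_2 = 3.125 V, V_3 = 2.128 V
I_R4 = (V_3 - V_4)/R4 = (2.128 - 0)/47 = 0.04528 A
|I_R4| = 0.04528 A

Final answer: |I_R4| = 0.04528 A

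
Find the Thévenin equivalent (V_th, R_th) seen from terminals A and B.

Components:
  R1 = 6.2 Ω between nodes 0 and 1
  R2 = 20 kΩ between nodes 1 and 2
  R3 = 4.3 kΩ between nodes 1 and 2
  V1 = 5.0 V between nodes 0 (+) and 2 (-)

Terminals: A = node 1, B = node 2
Step 1 — V_th is the open-circuit voltage V_A - V_B (nothing connected across the terminals).
Nodal analysis, taking node 2 as the 0 V reference.
Source V1 fixes V_0 = 5 V.
KCL at each unknown node (sum of currents leaving = 0; resistances in Ω):
  Node 1: (V_1 - 5)/6.2 + (V_1 - 0)/20000 + (V_1 - 0)/4300 = 0
Collecting terms: 0.1616 × V_1 = 0.8065  =>  V_1 = 4.991 V
V_th = V_1 - V_2 = 4.991 - 0 = 4.991 V
Step 2 — R_th: zero the source — replace V1 by a short circuit (node 2 merges into node 0) — and find the resistance seen between A (node 1) and B (node 0).
Reduce the network between node 1 (A) and node 0 (B) by series/parallel combination:
  Rp1 = R1 ‖ R2 ‖ R3 (parallel, all between nodes 0 and 1) = 1/(1/6.2 + 1/20000 + 1/4300) = 6.189 Ω
R_th = 6.189 Ω

Final answer: V_th = 4.991 V, R_th = 6.189 Ω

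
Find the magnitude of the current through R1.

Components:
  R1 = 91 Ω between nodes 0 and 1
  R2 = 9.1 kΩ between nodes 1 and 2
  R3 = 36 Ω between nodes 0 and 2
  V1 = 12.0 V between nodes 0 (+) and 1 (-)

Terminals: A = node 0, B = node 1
Nodal analysis, taking node 1 as the 0 V reference.
Source V1 fixes V_0 = 12 V.
KCL at each unknown node (sum of currents leaving = 0; resistances in Ω):
  Node 2: (V_2 - 0)/9100 + (V_2 - 12)/36 = 0
Collecting terms: 0.02789 × V_2 = 0.3333  =>  V_2 = 11.95 V
I_R1 = (V_0 - V_1)/R1 = (12 - 0)/91 = 0.1319 A
|I_R1| = 0.1319 A

Final answer: |I_R1| = 0.1319 A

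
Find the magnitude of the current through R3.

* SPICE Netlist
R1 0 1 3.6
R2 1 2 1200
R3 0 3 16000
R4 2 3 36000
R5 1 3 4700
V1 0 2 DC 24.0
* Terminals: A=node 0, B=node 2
Nodal analysis, taking node 2 as the 0 V reference.
Source V1 fixes V_0 = 24 V.
KCL at each unknown node (sum of currents leaving = 0; resistances in Ω):
  Node 1: (V_1 - 24)/3.6 + (V_1 - 0)/1200 + (V_1 - V_3)/4700 = 0
  Node 3: (V_3 - 24)/16000 + (V_3 - 0)/36000 + (V_3 - V_1)/4700 = 0
Collecting terms (coefficients in siemens):
  0.2788·V_1 - 0.0002128·V_3 = 6.667
  0.000303·V_3 - 0.0002128·V_1 = 0.0015
Determinant D = (0.2788)(0.000303) - (-0.0002128)(-0.0002128) = 0.00008445
V_1 = [(6.667)(0.000303) - (-0.0002128)(0.0015)]/D = 23.93 V
V_3 = [(0.2788)(0.0015) - (6.667)(-0.0002128)]/D = 21.75 V
I_R3 = (V_0 - V_3)/R3 = (24 - 21.75)/16000 = 0.0001407 A
|I_R3| = 0.0001407 A

Final answer: |I_R3| = 0.0001407 A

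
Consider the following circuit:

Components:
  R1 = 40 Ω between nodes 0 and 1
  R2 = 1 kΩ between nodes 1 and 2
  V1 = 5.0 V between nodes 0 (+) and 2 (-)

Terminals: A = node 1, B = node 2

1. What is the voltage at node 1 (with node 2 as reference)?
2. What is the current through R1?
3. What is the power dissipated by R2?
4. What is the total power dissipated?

Nodal analysis, taking node 2 as the 0 V reference.
Source V1 fixes V_0 = 5 V.
KCL at each unknown node (sum of currents leaving = 0; resistances in Ω):
  Node 1: (V_1 - 5)/40 + (V_1 - 0)/1000 = 0
Collecting terms: 0.026 × V_1 = 0.125  =>  V_1 = 4.808 V
Part 1:
  Read off the nodal solution: V_1 = 4.808 V
Part 2:
  I_R1 = (V_0 - V_1)/R1 = (5 - 4.808)/40 = 0.004808 A
  Magnitude: I_R1 = 0.004808 A
Part 3:
  I_R2 = (V_1 - V_2)/R2 = (4.808 - 0)/1000 = 0.004808 A
  P_R2 = I_R2² × R2 = (0.004808)² × 1000 = 0.02311 W
Part 4:
  Power in each resistor, P = (ΔV)²/R:
    P_R1 = (5 - 4.808)²/40 = 0.0009246 W
    P_R2 = (4.808 - 0)²/1000 = 0.02311 W
  P_total = P_R1 + P_R2 = 0.02404 W

Final answers:
1. V_1 = 4.808 V
2. I_R1 = 0.004808 A
3. P_R2 = 0.02311 W
4. P_total = 0.02404 W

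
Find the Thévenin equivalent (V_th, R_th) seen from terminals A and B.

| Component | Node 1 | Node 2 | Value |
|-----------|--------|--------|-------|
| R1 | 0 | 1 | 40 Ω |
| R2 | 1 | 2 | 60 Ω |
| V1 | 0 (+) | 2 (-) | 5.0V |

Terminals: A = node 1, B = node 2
Step 1 — V_th is the open-circuit voltage V_A - V_B (nothing connected across the terminals).
Nodal analysis, taking node 2 as the 0 V reference.
Source V1 fixes V_0 = 5 V.
KCL at each unknown node (sum of currents leaving = 0; resistances in Ω):
  Node 1: (V_1 - 5)/40 + (V_1 - 0)/60 = 0
Collecting terms: 0.04167 × V_1 = 0.125  =>  V_1 = 3 V
V_th = V_1 - V_2 = 3 - 0 = 3 V
Step 2 — R_th: zero the source — replace V1 by a short circuit (node 2 merges into node 0) — and find the resistance seen between A (node 1) and B (node 0).
Reduce the network between node 1 (A) and node 0 (B) by series/parallel combination:
  Rp1 = R1 ‖ R2 (parallel, both between nodes 0 and 1) = 1/(1/40 + 1/60) = 24 Ω
R_th = 24 Ω

Final answer: V_th = 3 V, R_th = 24 Ω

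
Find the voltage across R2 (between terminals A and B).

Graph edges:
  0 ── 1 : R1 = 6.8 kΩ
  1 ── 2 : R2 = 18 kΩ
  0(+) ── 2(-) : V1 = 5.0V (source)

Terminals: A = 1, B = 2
R1 and R2 are in series across V1 (node 0 → node 1 → node 2), and the output A–B is taken across R2, so this is a voltage divider.
Series current: I = V1/(R1 + R2) = 5/(6800 + 18000) = 5/24800 = 0.0002016 A
V_R2 = I × R2 = V1 × R2/(R1 + R2) = 5 × 18000/24800 = 3.629 V

Final answer: 3.629 V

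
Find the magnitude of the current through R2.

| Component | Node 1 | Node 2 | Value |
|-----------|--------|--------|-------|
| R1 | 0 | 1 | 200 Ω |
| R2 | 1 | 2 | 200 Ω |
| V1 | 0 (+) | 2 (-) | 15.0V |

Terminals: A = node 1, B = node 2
Nodal analysis, taking node 2 as the 0 V reference.
Source V1 fixes V_0 = 15 V.
KCL at each unknown node (sum of currents leaving = 0; resistances in Ω):
  Node 1: (V_1 - 15)/200 + (V_1 - 0)/200 = 0
Collecting terms: 0.01 × V_1 = 0.075  =>  V_1 = 7.5 V
I_R2 = (V_1 - V_2)/R2 = (7.5 - 0)/200 = 0.0375 A
|I_R2| = 0.0375 A

Final answer: |I_R2| = 0.0375 A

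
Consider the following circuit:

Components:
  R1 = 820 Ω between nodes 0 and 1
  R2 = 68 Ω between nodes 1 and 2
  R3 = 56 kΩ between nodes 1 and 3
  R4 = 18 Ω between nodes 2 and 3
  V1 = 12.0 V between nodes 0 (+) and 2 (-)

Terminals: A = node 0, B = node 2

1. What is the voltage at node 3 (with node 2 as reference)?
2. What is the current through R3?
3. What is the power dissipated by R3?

Nodal analysis, taking node 2 as the 0 V reference.
Source V1 fixes V_0 = 12 V.
KCL at each unknown node (sum of currents leaving = 0; resistances in Ω):
  Node 1: (V_1 - 12)/820 + (V_1 - 0)/68 + (V_1 - V_3)/56000 = 0
  Node 3: (V_3 - V_1)/56000 + (V_3 - 0)/18 = 0
Collecting terms (coefficients in siemens):
  0.01594·V_1 - 0.00001786·V_3 = 0.01463
  0.05557·V_3 - 0.00001786·V_1 = 0
Determinant D = (0.01594)(0.05557) - (-0.00001786)(-0.00001786) = 0.000886
V_1 = [(0.01463)(0.05557) - (-0.00001786)(0)]/D = 0.9179 V
V_3 = [(0.01594)(0) - (0.01463)(-0.00001786)]/D = 0.0002949 V
Part 1:
  Read off the nodal solution: V_3 = 0.0002949 V
Part 2:
  I_R3 = (V_1 - V_3)/R3 = (0.9179 - 0.0002949)/56000 = 0.00001639 A
  Magnitude: I_R3 = 0.00001639 A
Part 3:
  I_R3 = (V_1 - V_3)/R3 = (0.9179 - 0.0002949)/56000 = 0.00001639 A
  P_R3 = I_R3² × R3 = (0.00001639)² × 56000 = 0.00001504 W

Final answers:
1. V_3 = 0.0002949 V
2. I_R3 = 1.639e-05 A
3. P_R3 = 1.504e-05 W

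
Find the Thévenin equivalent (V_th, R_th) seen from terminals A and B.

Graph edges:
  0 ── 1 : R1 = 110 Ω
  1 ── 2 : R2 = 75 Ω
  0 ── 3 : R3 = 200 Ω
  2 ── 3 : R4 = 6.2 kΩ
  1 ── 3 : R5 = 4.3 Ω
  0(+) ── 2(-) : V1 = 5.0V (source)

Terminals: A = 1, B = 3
Step 1 — V_th is the open-circuit voltage V_A - V_B (nothing connected across the terminals).
Nodal analysis, taking node 2 as the 0 V reference.
Source V1 fixes V_0 = 5 V.
KCL at each unknown node (sum of currents leaving = 0; resistances in Ω):
  Node 1: (V_1 - 5)/110 + (V_1 - 0)/75 + (V_1 - V_3)/4.3 = 0
  Node 3: (V_3 - 5)/200 + (V_3 - 0)/6200 + (V_3 - V_1)/4.3 = 0
Collecting terms (coefficients in siemens):
  0.255·V_1 - 0.2326·V_3 = 0.04545
  0.2377·V_3 - 0.2326·V_1 = 0.025
Determinant D = (0.255)(0.2377) - (-0.2326)(-0.2326) = 0.006531
V_1 = [(0.04545)(0.2377) - (-0.2326)(0.025)]/D = 2.545 V
V_3 = [(0.255)(0.025) - (0.04545)(-0.2326)]/D = 2.595 V
V_th = V_1 - V_3 = 2.545 - 2.595 = -0.04992 V
Step 2 — R_th: zero the source — replace V1 by a short circuit (node 2 merges into node 0) — and find the resistance seen between A (node 1) and B (node 3).
Reduce the network between node 1 (A) and node 3 (B) by series/parallel combination:
  Rp1 = R1 ‖ R2 (parallel, both between nodes 0 and 1) = 1/(1/110 + 1/75) = 44.59 Ω
  Rp2 = R3 ‖ R4 (parallel, both between nodes 0 and 3) = 1/(1/200 + 1/6200) = 193.8 Ω
  Rs1 = Rp1 + Rp2 (series, joined only at node 0) = 44.59 + 193.8 = 238.3 Ω
  Rp3 = R5 ‖ Rs1 (parallel, both between nodes 1 and 3) = 1/(1/4.3 + 1/238.3) = 4.224 Ω
R_th = 4.224 Ω

Final answer: V_th = -0.04992 V, R_th = 4.224 Ω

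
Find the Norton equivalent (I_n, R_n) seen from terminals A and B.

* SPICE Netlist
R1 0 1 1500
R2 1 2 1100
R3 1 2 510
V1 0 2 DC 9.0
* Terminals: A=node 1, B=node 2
Find the Thévenin equivalent first; then I_n = V_th/R_th and R_n = R_th.
Step 1 — V_th is the open-circuit voltage V_A - V_B (nothing connected across the terminals).
Nodal analysis, taking node 2 as the 0 V reference.
Source V1 fixes V_0 = 9 V.
KCL at each unknown node (sum of currents leaving = 0; resistances in Ω):
  Node 1: (V_1 - 9)/1500 + (V_1 - 0)/1100 + (V_1 - 0)/510 = 0
Collecting terms: 0.003537 × V_1 = 0.006  =>  V_1 = 1.697 V
V_th = V_1 - V_2 = 1.697 - 0 = 1.697 V
Step 2 — R_th: zero the source — replace V1 by a short circuit (node 2 merges into node 0) — and find the resistance seen between A (node 1) and B (node 0).
Reduce the network between node 1 (A) and node 0 (B) by series/parallel combination:
  Rp1 = R1 ‖ R2 ‖ R3 (parallel, all between nodes 0 and 1) = 1/(1/1500 + 1/1100 + 1/510) = 282.8 Ω
R_th = 282.8 Ω
I_n = V_th/R_th = 1.697/282.8 = 0.006 A, and R_n = R_th = 282.8 Ω

Final answer: I_n = 0.006 A, R_n = 282.8 Ω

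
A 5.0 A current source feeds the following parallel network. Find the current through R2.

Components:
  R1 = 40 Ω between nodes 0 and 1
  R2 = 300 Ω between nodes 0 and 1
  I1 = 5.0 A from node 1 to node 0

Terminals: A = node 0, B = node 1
All resistors sit directly between nodes 0 and 1, so they are in parallel and share one voltage V; the full source current 5 A splits among them.
1/R_par = 1/40 + 1/300 = 0.02833 S  =>  R_par = 35.29 Ω
V = I × R_par = 5 × 35.29 = 176.5 V
I_R2 = V/R2 = 176.5/300 = 0.5882 A

Final answer: 0.5882 A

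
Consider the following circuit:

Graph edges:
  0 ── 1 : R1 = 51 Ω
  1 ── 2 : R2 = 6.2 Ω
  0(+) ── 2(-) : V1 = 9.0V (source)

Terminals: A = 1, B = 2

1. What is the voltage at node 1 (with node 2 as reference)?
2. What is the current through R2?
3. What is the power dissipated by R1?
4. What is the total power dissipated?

Nodal analysis, taking node 2 as the 0 V reference.
Source V1 fixes V_0 = 9 V.
KCL at each unknown node (sum of currents leaving = 0; resistances in Ω):
  Node 1: (V_1 - 9)/51 + (V_1 - 0)/6.2 = 0
Collecting terms: 0.1809 × V_1 = 0.1765  =>  V_1 = 0.9755 V
Part 1:
  Read off the nodal solution: V_1 = 0.9755 V
Part 2:
  I_R2 = (V_1 - V_2)/R2 = (0.9755 - 0)/6.2 = 0.1573 A
  Magnitude: I_R2 = 0.1573 A
Part 3:
  I_R1 = (V_0 - V_1)/R1 = (9 - 0.9755)/51 = 0.1573 A
  P_R1 = I_R1² × R1 = (0.1573)² × 51 = 1.263 W
Part 4:
  Power in each resistor, P = (ΔV)²/R:
    P_R1 = (9 - 0.9755)²/51 = 1.263 W
    P_R2 = (0.9755 - 0)²/6.2 = 0.1535 W
  P_total = P_R1 + P_R2 = 1.416 W

Final answers:
1. V_1 = 0.9755 V
2. I_R2 = 0.1573 A
3. P_R1 = 1.263 W
4. P_total = 1.416 W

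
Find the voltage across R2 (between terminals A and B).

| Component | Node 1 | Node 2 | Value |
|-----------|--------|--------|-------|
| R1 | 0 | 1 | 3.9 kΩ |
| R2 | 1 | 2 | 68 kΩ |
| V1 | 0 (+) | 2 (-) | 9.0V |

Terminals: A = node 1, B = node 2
R1 and R2 are in series across V1 (node 0 → node 1 → node 2), and the output A–B is taken across R2, so this is a voltage divider.
Series current: I = V1/(R1 + R2) = 9/(3900 + 68000) = 9/71900 = 0.0001252 A
V_R2 = I × R2 = V1 × R2/(R1 + R2) = 9 × 68000/71900 = 8.512 V

Final answer: 8.512 V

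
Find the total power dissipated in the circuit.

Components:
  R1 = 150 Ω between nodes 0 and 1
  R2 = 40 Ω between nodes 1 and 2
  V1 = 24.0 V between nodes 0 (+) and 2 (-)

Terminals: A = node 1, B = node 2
Nodal analysis, taking node 2 as the 0 V reference.
Source V1 fixes V_0 = 24 V.
KCL at each unknown node (sum of currents leaving = 0; resistances in Ω):
  Node 1: (V_1 - 24)/150 + (V_1 - 0)/40 = 0
Collecting terms: 0.03167 × V_1 = 0.16  =>  V_1 = 5.053 V
Power in each resistor, P = (ΔV)²/R:
  P_R1 = (24 - 5.053)²/150 = 2.393 W
  P_R2 = (5.053 - 0)²/40 = 0.6382 W
P_total = P_R1 + P_R2 = 3.032 W

Final answer: 3.032 W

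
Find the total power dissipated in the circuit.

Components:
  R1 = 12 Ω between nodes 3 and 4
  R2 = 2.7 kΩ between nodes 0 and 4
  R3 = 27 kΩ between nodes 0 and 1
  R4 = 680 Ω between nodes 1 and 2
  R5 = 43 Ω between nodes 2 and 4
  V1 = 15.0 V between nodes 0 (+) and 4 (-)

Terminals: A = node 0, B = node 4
Nodal analysis, taking node 4 as the 0 V reference.
Source V1 fixes V_0 = 15 V.
KCL at each unknown node (sum of currents leaving = 0; resistances in Ω):
  Node 1: (V_1 - 15)/27000 + (V_1 - V_2)/680 = 0
  Node 2: (V_2 - V_1)/680 + (V_2 - 0)/43 = 0
  Node 3: (V_3 - 0)/12 = 0
Collecting terms (coefficients in siemens):
  0.001508·V_1 - 0.001471·V_2 = 0.0005556
  0.02473·V_2 - 0.001471·V_1 = 0
  0.08333·V_3 = 0
Solving these 3 simultaneous equations (Gaussian elimination) gives:
  V_1 = 0.3912 V, V_2 = 0.02327 V, V_3 = 0 V
Power in each resistor, P = (ΔV)²/R:
  P_R1 = (0 - 0)²/12 = 0 W
  P_R2 = (15 - 0)²/2700 = 0.08333 W
  P_R3 = (15 - 0.3912)²/27000 = 0.007904 W
  P_R4 = (0.3912 - 0.02327)²/680 = 0.0001991 W
  P_R5 = (0.02327 - 0)²/43 = 0.00001259 W
P_total = P_R1 + P_R2 + P_R3 + P_R4 + P_R5 = 0.09145 W

Final answer: 0.09145 W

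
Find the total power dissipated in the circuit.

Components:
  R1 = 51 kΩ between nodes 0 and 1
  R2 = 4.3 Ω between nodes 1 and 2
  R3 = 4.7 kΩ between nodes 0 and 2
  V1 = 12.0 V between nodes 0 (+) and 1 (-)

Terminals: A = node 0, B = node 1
Nodal analysis, taking node 1 as the 0 V reference.
Source V1 fixes V_0 = 12 V.
KCL at each unknown node (sum of currents leaving = 0; resistances in Ω):
  Node 2: (V_2 - 0)/4.3 + (V_2 - 12)/4700 = 0
Collecting terms: 0.2328 × V_2 = 0.002553  =>  V_2 = 0.01097 V
Power in each resistor, P = (ΔV)²/R:
  P_R1 = (12 - 0)²/51000 = 0.002824 W
  P_R2 = (0 - 0.01097)²/4.3 = 0.00002798 W
  P_R3 = (12 - 0.01097)²/4700 = 0.03058 W
P_total = P_R1 + P_R2 + P_R3 = 0.03343 W

Final answer: 0.03343 W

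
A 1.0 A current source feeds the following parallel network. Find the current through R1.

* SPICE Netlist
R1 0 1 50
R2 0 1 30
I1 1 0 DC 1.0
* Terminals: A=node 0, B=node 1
All resistors sit directly between nodes 0 and 1, so they are in parallel and share one voltage V; the full source current 1 A splits among them.
1/R_par = 1/50 + 1/30 = 0.05333 S  =>  R_par = 18.75 Ω
V = I × R_par = 1 × 18.75 = 18.75 V
I_R1 = V/R1 = 18.75/50 = 0.375 A

Final answer: 0.375 A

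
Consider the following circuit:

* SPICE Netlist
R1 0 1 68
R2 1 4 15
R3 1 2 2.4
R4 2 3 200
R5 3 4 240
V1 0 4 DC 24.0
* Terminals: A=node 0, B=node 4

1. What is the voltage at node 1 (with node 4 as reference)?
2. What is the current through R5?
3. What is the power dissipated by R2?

Nodal analysis, taking node 4 as the 0 V reference.
Source V1 fixes V_0 = 24 V.
KCL at each unknown node (sum of currents leaving = 0; resistances in Ω):
  Node 1: (V_1 - 24)/68 + (V_1 - 0)/15 + (V_1 - V_2)/2.4 = 0
  Node 2: (V_2 - V_1)/2.4 + (V_2 - V_3)/200 = 0
  Node 3: (V_3 - V_2)/200 + (V_3 - 0)/240 = 0
Collecting terms (coefficients in siemens):
  0.498·V_1 - 0.4167·V_2 = 0.3529
  0.4217·V_2 - 0.4167·V_1 - 0.005·V_3 = 0
  0.009167·V_3 - 0.005·V_2 = 0
Solving these 3 simultaneous equations (Gaussian elimination) gives:
  V_1 = 4.22 V, V_2 = 4.197 V, V_3 = 2.289 V
Part 1:
  Read off the nodal solution: V_1 = 4.22 V
Part 2:
  I_R5 = (V_3 - V_4)/R5 = (2.289 - 0)/240 = 0.009539 A
  Magnitude: I_R5 = 0.009539 A
Part 3:
  I_R2 = (V_1 - V_4)/R2 = (4.22 - 0)/15 = 0.2813 A
  P_R2 = I_R2² × R2 = (0.2813)² × 15 = 1.187 W

Final answers:
1. V_1 = 4.22 V
2. I_R5 = 0.009539 A
3. P_R2 = 1.187 W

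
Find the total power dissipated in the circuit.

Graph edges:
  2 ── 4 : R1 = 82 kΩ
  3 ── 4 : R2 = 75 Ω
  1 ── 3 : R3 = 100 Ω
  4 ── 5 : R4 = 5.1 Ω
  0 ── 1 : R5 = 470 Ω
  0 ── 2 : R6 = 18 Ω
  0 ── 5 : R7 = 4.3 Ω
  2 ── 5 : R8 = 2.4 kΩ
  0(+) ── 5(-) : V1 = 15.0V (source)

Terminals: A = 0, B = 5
Nodal analysis, taking node 5 as the 0 V reference.
Source V1 fixes V_0 = 15 V.
KCL at each unknown node (sum of currents leaving = 0; resistances in Ω):
  Node 1: (V_1 - V_3)/100 + (V_1 - 15)/470 = 0
  Node 2: (V_2 - V_4)/82000 + (V_2 - 15)/18 + (V_2 - 0)/2400 = 0
  Node 3: (V_3 - V_4)/75 + (V_3 - V_1)/100 = 0
  Node 4: (V_4 - V_2)/82000 + (V_4 - V_3)/75 + (V_4 - 0)/5.1 = 0
Collecting terms (coefficients in siemens):
  0.01213·V_1 - 0.01·V_3 = 0.03191
  0.05598·V_2 - 0.0000122·V_4 = 0.8333
  0.02333·V_3 - 0.01·V_1 - 0.01333·V_4 = 0
  0.2094·V_4 - 0.0000122·V_2 - 0.01333·V_3 = 0
Solving these 4 simultaneous equations (Gaussian elimination) gives:
  V_1 = 4.156 V, V_2 = 14.89 V, V_3 = 1.849 V, V_4 = 0.1186 V
Power in each resistor, P = (ΔV)²/R:
  P_R1 = (14.89 - 0.1186)²/82000 = 0.002659 W
  P_R2 = (1.849 - 0.1186)²/75 = 0.03992 W
  P_R3 = (4.156 - 1.849)²/100 = 0.05323 W
  P_R4 = (0.1186 - 0)²/5.1 = 0.002757 W
  P_R5 = (15 - 4.156)²/470 = 0.2502 W
  P_R6 = (15 - 14.89)²/18 = 0.0007332 W
  P_R7 = (15 - 0)²/4.3 = 52.33 W
  P_R8 = (14.89 - 0)²/2400 = 0.09232 W
P_total = P_R1 + P_R2 + P_R3 + P_R4 + P_R5 + P_R6 + P_R7 + P_R8 = 52.77 W

Final answer: 52.77 W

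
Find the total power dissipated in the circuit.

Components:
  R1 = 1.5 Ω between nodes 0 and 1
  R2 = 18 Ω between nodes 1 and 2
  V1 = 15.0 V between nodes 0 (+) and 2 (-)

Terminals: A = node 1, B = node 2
Nodal analysis, taking node 2 as the 0 V reference.
Source V1 fixes V_0 = 15 V.
KCL at each unknown node (sum of currents leaving = 0; resistances in Ω):
  Node 1: (V_1 - 15)/1.5 + (V_1 - 0)/18 = 0
Collecting terms: 0.7222 × V_1 = 10  =>  V_1 = 13.85 V
Power in each resistor, P = (ΔV)²/R:
  P_R1 = (15 - 13.85)²/1.5 = 0.8876 W
  P_R2 = (13.85 - 0)²/18 = 10.65 W
P_total = P_R1 + P_R2 = 11.54 W

Final answer: 11.54 W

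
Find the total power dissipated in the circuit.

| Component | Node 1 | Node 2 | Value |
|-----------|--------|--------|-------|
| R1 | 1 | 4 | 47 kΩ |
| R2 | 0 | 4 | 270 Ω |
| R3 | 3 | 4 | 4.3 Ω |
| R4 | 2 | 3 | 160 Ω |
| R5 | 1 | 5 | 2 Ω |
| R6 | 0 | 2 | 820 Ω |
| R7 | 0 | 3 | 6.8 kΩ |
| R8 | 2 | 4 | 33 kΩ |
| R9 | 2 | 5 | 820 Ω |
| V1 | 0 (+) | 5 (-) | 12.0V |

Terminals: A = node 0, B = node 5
Nodal analysis, taking node 5 as the 0 V reference.
Source V1 fixes V_0 = 12 V.
KCL at each unknown node (sum of currents leaving = 0; resistances in Ω):
  Node 1: (V_1 - V_4)/47000 + (V_1 - 0)/2 = 0
  Node 2: (V_2 - V_3)/160 + (V_2 - 12)/820 + (V_2 - V_4)/33000 + (V_2 - 0)/820 = 0
  Node 3: (V_3 - V_4)/4.3 + (V_3 - V_2)/160 + (V_3 - 12)/6800 = 0
  Node 4: (V_4 - V_1)/47000 + (V_4 - 12)/270 + (V_4 - V_3)/4.3 + (V_4 - V_2)/33000 = 0
Collecting terms (coefficients in siemens):
  0.5·V_1 - 0.00002128·V_4 = 0
  0.008719·V_2 - 0.00625·V_3 - 0.0000303·V_4 = 0.01463
  0.239·V_3 - 0.00625·V_2 - 0.2326·V_4 = 0.001765
  0.2363·V_4 - 0.00002128·V_1 - 0.0000303·V_2 - 0.2326·V_3 = 0.04444
Solving these 4 simultaneous equations (Gaussian elimination) gives:
  V_1 = 0.0004294 V, V_2 = 8.926 V, V_3 = 10.06 V, V_4 = 10.09 V
Power in each resistor, P = (ΔV)²/R:
  P_R1 = (0.0004294 - 10.09)²/47000 = 0.002167 W
  P_R2 = (12 - 10.09)²/270 = 0.01348 W
  P_R3 = (10.06 - 10.09)²/4.3 = 0.0001998 W
  P_R4 = (8.926 - 10.06)²/160 = 0.00807 W
  P_R5 = (0.0004294 - 0)²/2 = 0.0000000922 W
  P_R6 = (12 - 8.926)²/820 = 0.01152 W
  P_R7 = (12 - 10.06)²/6800 = 0.000552 W
  P_R8 = (8.926 - 10.09)²/33000 = 0.00004117 W
  P_R9 = (8.926 - 0)²/820 = 0.09717 W
P_total = P_R1 + P_R2 + P_R3 + P_R4 + P_R5 + P_R6 + P_R7 + P_R8 + P_R9 = 0.1332 W

Final answer: 0.1332 W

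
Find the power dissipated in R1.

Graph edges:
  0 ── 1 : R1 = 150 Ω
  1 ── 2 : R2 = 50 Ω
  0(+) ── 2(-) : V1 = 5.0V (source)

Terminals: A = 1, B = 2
Nodal analysis, taking node 2 as the 0 V reference.
Source V1 fixes V_0 = 5 V.
KCL at each unknown node (sum of currents leaving = 0; resistances in Ω):
  Node 1: (V_1 - 5)/150 + (V_1 - 0)/50 = 0
Collecting terms: 0.02667 × V_1 = 0.03333  =>  V_1 = 1.25 V
I_R1 = (V_0 - V_1)/R1 = (5 - 1.25)/150 = 0.025 A
P_R1 = I_R1² × R1 = (0.025)² × 150 = 0.09375 W

Final answer: 0.09375 W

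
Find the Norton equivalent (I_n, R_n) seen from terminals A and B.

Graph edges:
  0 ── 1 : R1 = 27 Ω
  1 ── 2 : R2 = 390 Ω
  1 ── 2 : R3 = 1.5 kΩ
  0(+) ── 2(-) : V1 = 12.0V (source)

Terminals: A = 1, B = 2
Find the Thévenin equivalent first; then I_n = V_th/R_th and R_n = R_th.
Step 1 — V_th is the open-circuit voltage V_A - V_B (nothing connected across the terminals).
Nodal analysis, taking node 2 as the 0 V reference.
Source V1 fixes V_0 = 12 V.
KCL at each unknown node (sum of currents leaving = 0; resistances in Ω):
  Node 1: (V_1 - 12)/27 + (V_1 - 0)/390 + (V_1 - 0)/1500 = 0
Collecting terms: 0.04027 × V_1 = 0.4444  =>  V_1 = 11.04 V
V_th = V_1 - V_2 = 11.04 - 0 = 11.04 V
Step 2 — R_th: zero the source — replace V1 by a short circuit (node 2 merges into node 0) — and find the resistance seen between A (node 1) and B (node 0).
Reduce the network between node 1 (A) and node 0 (B) by series/parallel combination:
  Rp1 = R1 ‖ R2 ‖ R3 (parallel, all between nodes 0 and 1) = 1/(1/27 + 1/390 + 1/1500) = 24.83 Ω
R_th = 24.83 Ω
I_n = V_th/R_th = 11.04/24.83 = 0.4444 A, and R_n = R_th = 24.83 Ω

Final answer: I_n = 0.4444 A, R_n = 24.83 Ω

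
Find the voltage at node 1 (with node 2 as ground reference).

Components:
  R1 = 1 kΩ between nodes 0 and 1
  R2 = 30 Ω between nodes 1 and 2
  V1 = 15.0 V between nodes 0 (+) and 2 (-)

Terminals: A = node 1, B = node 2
Nodal analysis, taking node 2 as the 0 V reference.
Source V1 fixes V_0 = 15 V.
KCL at each unknown node (sum of currents leaving = 0; resistances in Ω):
  Node 1: (V_1 - 15)/1000 + (V_1 - 0)/30 = 0
Collecting terms: 0.03433 × V_1 = 0.015  =>  V_1 = 0.4369 V
The requested potential is V_1 = 0.4369 V.

Final answer: V_1 = 0.4369 V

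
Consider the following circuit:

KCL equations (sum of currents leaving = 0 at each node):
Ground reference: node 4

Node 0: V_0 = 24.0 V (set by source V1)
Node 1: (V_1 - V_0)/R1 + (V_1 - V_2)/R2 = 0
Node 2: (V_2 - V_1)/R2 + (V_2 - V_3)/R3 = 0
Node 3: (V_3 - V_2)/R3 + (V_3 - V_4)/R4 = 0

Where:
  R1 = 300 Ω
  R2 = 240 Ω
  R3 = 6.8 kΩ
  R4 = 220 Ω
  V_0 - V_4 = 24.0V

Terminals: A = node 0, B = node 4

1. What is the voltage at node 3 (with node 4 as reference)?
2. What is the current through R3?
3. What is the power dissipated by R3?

Nodal analysis, taking node 4 as the 0 V reference.
Source V1 fixes V_0 = 24 V.
KCL at each unknown node (sum of currents leaving = 0; resistances in Ω):
  Node 1: (V_1 - 24)/300 + (V_1 - V_2)/240 = 0
  Node 2: (V_2 - V_1)/240 + (V_2 - V_3)/6800 = 0
  Node 3: (V_3 - V_2)/6800 + (V_3 - 0)/220 = 0
Collecting terms (coefficients in siemens):
  0.0075·V_1 - 0.004167·V_2 = 0.08
  0.004314·V_2 - 0.004167·V_1 - 0.0001471·V_3 = 0
  0.004693·V_3 - 0.0001471·V_2 = 0
Solving these 3 simultaneous equations (Gaussian elimination) gives:
  V_1 = 23.05 V, V_2 = 22.29 V, V_3 = 0.6984 V
Part 1:
  Read off the nodal solution: V_3 = 0.6984 V
Part 2:
  I_R3 = (V_2 - V_3)/R3 = (22.29 - 0.6984)/6800 = 0.003175 A
  Magnitude: I_R3 = 0.003175 A
Part 3:
  I_R3 = (V_2 - V_3)/R3 = (22.29 - 0.6984)/6800 = 0.003175 A
  P_R3 = I_R3² × R3 = (0.003175)² × 6800 = 0.06853 W

Final answers:
1. V_3 = 0.6984 V
2. I_R3 = 0.003175 A
3. P_R3 = 0.06853 W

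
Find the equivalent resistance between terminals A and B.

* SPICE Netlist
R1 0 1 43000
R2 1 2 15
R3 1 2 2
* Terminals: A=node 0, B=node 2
Reduce the network between node 0 (A) and node 2 (B) by series/parallel combination:
  Rp1 = R2 ‖ R3 (parallel, both between nodes 1 and 2) = 1/(1/15 + 1/2) = 1.765 Ω
  Rs1 = R1 + Rp1 (series, joined only at node 1) = 43000 + 1.765 = 43000 Ω
R_eq = 43 kΩ

Final answer: 43 kΩ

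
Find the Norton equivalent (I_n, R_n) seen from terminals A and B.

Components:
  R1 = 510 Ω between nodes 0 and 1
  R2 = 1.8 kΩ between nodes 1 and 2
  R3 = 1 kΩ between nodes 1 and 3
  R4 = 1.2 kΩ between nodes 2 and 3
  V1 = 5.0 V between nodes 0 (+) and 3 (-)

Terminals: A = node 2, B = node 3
Find the Thévenin equivalent first; then I_n = V_th/R_th and R_n = R_th.
Step 1 — V_th is the open-circuit voltage V_A - V_B (nothing connected across the terminals).
Nodal analysis, taking node 3 as the 0 V reference.
Source V1 fixes V_0 = 5 V.
KCL at each unknown node (sum of currents leaving = 0; resistances in Ω):
  Node 1: (V_1 - 5)/510 + (V_1 - V_2)/1800 + (V_1 - 0)/1000 = 0
  Node 2: (V_2 - V_1)/1800 + (V_2 - 0)/1200 = 0
Collecting terms (coefficients in siemens):
  0.003516·V_1 - 0.0005556·V_2 = 0.009804
  0.001389·V_2 - 0.0005556·V_1 = 0
Determinant D = (0.003516)(0.001389) - (-0.0005556)(-0.0005556) = 0.000004575
V_1 = [(0.009804)(0.001389) - (-0.0005556)(0)]/D = 2.976 V
V_2 = [(0.003516)(0) - (0.009804)(-0.0005556)]/D = 1.19 V
V_th = V_2 - V_3 = 1.19 - 0 = 1.19 V
Step 2 — R_th: zero the source — replace V1 by a short circuit (node 3 merges into node 0) — and find the resistance seen between A (node 2) and B (node 0).
Reduce the network between node 2 (A) and node 0 (B) by series/parallel combination:
  Rp1 = R1 ‖ R3 (parallel, both between nodes 0 and 1) = 1/(1/510 + 1/1000) = 337.7 Ω
  Rs1 = R2 + Rp1 (series, joined only at node 1) = 1800 + 337.7 = 2138 Ω
  Rp2 = R4 ‖ Rs1 (parallel, both between nodes 0 and 2) = 1/(1/1200 + 1/2138) = 768.6 Ω
R_th = 768.6 Ω
I_n = V_th/R_th = 1.19/768.6 = 0.001549 A, and R_n = R_th = 768.6 Ω

Final answer: I_n = 0.001549 A, R_n = 768.6 Ω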